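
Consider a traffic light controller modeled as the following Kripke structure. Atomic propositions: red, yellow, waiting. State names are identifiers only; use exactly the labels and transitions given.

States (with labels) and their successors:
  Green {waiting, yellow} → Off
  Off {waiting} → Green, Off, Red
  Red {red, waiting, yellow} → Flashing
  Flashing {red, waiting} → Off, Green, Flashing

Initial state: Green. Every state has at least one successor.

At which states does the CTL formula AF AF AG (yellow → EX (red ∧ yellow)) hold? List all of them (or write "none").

none

States satisfying AF AG (yellow → EX (red ∧ yellow)): ∅.
States satisfying AF AF AG (yellow → EX (red ∧ yellow)): ∅.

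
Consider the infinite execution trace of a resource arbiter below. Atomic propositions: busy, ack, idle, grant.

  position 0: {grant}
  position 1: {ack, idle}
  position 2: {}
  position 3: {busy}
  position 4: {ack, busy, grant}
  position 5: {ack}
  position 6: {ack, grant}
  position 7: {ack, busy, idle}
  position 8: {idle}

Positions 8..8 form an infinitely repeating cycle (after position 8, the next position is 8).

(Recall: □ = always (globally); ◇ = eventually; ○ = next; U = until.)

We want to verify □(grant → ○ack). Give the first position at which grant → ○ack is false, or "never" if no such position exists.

never

grant → ○ack holds at every position 0..8, and those are all the positions the trace ever visits, so the invariant □(grant → ○ack) is never violated.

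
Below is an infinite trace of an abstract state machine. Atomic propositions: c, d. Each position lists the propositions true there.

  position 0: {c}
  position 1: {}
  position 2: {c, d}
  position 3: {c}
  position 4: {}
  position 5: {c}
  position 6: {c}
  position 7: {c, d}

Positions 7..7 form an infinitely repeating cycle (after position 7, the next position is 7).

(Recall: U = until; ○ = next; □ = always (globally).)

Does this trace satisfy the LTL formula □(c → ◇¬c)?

c → ◇¬c must hold at every position from 0 onward. It fails at position 5, so □(c → ◇¬c) is false.
Positions where c holds: 0, 2, 3, 5, 6, 7.
Check ◇¬c at each: 0→ok, 2→ok, 3→ok, 5→fails, 6→fails, 7→fails.

Does not hold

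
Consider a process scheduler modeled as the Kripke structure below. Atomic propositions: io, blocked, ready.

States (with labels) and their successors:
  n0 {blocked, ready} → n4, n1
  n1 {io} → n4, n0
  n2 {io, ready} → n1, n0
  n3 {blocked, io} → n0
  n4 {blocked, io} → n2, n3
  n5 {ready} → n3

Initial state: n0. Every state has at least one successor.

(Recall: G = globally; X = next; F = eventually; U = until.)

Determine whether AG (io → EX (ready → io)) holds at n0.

States satisfying io → EX (ready → io): {n0, n1, n2, n4, n5}.
States satisfying AG (io → EX (ready → io)): ∅.
n3 is reachable from n0 and violates io → EX (ready → io), so AG fails at n0.
n0 ∉ Sat(AG (io → EX (ready → io))).

Violated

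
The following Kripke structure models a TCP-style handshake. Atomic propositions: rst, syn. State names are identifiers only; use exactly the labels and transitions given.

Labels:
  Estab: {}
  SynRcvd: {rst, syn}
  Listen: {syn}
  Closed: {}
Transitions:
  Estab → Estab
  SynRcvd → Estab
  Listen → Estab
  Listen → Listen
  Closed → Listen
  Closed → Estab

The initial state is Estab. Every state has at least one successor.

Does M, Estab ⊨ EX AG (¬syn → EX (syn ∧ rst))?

States satisfying AG (¬syn → EX (syn ∧ rst)): ∅.
States satisfying EX AG (¬syn → EX (syn ∧ rst)): ∅.
No suitable path/successor from Estab witnesses the formula.
Estab ∉ Sat(EX AG (¬syn → EX (syn ∧ rst))).

Does not hold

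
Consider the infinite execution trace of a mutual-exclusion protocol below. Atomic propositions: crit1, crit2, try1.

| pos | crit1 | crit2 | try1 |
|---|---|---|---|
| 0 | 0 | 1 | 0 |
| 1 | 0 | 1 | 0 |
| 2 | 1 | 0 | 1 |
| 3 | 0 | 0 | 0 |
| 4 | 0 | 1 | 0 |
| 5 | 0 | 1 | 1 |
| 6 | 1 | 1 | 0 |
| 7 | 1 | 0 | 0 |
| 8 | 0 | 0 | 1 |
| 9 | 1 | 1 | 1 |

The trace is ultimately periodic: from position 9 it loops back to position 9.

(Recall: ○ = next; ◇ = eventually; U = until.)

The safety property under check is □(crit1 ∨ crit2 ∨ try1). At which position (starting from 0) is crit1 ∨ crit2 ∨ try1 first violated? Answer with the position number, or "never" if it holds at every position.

Check crit1 ∨ crit2 ∨ try1 at each position in order: 0 ✓, 1 ✓, 2 ✓.
At position 3 the labels are {}, so crit1 ∨ crit2 ∨ try1 is false there. This is the first violation.

3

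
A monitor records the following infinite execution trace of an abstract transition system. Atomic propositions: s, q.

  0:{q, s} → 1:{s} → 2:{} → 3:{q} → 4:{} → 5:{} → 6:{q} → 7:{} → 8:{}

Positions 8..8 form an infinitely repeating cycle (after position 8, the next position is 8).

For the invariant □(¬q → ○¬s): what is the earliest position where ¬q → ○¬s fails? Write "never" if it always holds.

never

¬q → ○¬s holds at every position 0..8, and those are all the positions the trace ever visits, so the invariant □(¬q → ○¬s) is never violated.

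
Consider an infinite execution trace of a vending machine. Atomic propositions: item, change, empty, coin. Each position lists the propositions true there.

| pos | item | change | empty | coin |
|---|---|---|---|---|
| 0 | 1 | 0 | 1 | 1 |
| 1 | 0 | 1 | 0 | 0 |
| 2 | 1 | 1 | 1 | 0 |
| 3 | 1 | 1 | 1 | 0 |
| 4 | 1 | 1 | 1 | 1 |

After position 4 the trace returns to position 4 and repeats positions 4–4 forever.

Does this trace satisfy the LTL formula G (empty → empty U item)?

Holds

empty → empty U item holds at every position 0..4, and those are all positions ever visited, so G (empty → empty U item) holds.
Positions where empty holds: 0, 2, 3, 4.
Check empty U item at each: 0→ok, 2→ok, 3→ok, 4→ok.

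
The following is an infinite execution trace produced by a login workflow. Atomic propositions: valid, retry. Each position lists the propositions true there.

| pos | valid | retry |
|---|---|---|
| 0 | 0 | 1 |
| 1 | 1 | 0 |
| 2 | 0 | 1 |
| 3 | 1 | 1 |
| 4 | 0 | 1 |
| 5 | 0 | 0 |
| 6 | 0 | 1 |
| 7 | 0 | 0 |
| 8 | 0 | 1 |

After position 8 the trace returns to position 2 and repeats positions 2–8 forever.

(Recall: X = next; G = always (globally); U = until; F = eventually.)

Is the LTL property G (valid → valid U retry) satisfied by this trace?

valid → valid U retry holds at every position 0..8, and those are all positions ever visited, so G (valid → valid U retry) holds.
Positions where valid holds: 1, 3.
Check valid U retry at each: 1→ok, 3→ok.

Satisfied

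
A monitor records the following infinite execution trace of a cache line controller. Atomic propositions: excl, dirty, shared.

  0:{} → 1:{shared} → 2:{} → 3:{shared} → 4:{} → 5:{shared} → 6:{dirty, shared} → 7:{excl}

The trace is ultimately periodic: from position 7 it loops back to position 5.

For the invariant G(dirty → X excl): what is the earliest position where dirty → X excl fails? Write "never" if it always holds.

never

dirty → X excl holds at every position 0..7, and those are all the positions the trace ever visits, so the invariant G(dirty → X excl) is never violated.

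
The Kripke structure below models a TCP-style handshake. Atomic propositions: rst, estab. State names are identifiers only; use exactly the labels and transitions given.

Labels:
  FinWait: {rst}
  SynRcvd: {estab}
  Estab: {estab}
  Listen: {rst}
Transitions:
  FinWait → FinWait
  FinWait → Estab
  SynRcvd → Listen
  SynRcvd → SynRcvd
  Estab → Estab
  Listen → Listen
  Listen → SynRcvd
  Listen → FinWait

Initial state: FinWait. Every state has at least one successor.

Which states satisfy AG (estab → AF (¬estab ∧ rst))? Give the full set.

none

States satisfying estab → AF (¬estab ∧ rst): {FinWait, Listen}.
States satisfying AG (estab → AF (¬estab ∧ rst)): ∅.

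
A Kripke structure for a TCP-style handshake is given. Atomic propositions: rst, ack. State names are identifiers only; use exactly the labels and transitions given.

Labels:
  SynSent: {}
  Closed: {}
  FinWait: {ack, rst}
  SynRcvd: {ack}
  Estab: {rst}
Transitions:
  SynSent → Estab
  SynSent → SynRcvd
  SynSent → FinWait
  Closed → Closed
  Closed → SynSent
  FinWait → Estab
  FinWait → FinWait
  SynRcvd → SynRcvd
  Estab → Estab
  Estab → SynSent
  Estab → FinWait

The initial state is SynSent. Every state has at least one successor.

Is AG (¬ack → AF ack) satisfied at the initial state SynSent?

States satisfying ¬ack → AF ack: {FinWait, SynRcvd}.
States satisfying AG (¬ack → AF ack): {SynRcvd}.
Estab is reachable from SynSent and violates ¬ack → AF ack, so AG fails at SynSent.
SynSent ∉ Sat(AG (¬ack → AF ack)).

Does not hold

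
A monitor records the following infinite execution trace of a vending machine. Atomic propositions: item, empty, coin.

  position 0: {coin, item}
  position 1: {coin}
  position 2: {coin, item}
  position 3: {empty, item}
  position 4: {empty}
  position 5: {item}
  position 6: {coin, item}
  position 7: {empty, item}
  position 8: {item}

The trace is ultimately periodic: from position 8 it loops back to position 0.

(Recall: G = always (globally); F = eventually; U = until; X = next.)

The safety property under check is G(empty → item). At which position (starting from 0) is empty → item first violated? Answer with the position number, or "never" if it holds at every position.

4

Check empty → item at each position in order: 0 ✓, 1 ✓, 2 ✓, 3 ✓.
At position 4 the labels are {empty}, so empty → item is false there. This is the first violation.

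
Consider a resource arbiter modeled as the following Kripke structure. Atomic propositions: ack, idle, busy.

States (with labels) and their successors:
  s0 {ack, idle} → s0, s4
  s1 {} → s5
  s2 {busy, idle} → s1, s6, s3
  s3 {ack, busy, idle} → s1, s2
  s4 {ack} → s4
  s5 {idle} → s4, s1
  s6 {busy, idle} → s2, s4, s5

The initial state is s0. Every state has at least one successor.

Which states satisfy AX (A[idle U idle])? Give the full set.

States satisfying A[idle U idle]: {s0, s2, s3, s5, s6}.
States satisfying AX (A[idle U idle]): {s1}.

{s1}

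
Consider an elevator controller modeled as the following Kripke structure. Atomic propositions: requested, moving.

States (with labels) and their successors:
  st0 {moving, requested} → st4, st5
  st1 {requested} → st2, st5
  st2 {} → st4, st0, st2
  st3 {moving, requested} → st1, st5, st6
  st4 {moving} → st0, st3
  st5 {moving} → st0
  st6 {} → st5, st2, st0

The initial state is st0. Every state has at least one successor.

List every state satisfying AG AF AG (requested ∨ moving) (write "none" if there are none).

States satisfying AF AG (requested ∨ moving): ∅.
States satisfying AG AF AG (requested ∨ moving): ∅.

none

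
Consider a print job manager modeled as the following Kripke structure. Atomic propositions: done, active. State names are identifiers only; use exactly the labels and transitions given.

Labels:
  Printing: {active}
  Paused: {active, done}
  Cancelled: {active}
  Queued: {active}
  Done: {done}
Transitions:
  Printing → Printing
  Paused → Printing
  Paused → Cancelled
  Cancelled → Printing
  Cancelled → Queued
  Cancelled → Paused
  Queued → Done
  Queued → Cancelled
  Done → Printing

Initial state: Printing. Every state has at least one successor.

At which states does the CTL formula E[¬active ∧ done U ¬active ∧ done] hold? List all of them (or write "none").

{Done}

States satisfying ¬active ∧ done: {Done}.
States satisfying E[¬active ∧ done U ¬active ∧ done]: {Done}.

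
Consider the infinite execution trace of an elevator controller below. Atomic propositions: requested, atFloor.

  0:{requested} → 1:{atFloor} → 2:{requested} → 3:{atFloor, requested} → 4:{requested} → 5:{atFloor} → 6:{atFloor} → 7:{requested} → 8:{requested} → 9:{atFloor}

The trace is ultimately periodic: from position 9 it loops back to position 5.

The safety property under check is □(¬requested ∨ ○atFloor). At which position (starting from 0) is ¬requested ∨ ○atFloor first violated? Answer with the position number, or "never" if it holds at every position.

3

Check ¬requested ∨ ○atFloor at each position in order: 0 ✓, 1 ✓, 2 ✓.
At position 3 the labels are {atFloor, requested} and the next position 4 has {requested}, so ¬requested ∨ ○atFloor is false there. This is the first violation.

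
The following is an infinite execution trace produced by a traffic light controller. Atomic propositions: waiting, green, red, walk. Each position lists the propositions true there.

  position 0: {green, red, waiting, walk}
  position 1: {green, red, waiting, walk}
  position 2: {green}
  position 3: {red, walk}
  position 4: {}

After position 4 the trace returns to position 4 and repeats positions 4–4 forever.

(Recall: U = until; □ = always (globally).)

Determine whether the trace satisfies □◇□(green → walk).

◇□(green → walk) holds at every position 0..4, and those are all positions ever visited, so □◇□(green → walk) holds.

Holds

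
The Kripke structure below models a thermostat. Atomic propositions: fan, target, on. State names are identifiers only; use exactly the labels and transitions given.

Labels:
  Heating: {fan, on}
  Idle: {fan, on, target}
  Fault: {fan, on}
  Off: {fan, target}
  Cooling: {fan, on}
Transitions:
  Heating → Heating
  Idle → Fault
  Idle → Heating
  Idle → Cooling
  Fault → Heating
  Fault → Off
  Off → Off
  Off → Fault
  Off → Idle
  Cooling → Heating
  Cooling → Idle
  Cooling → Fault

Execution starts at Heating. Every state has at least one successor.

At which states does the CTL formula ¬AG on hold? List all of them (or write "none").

{Idle, Fault, Off, Cooling}

States satisfying on: {Heating, Idle, Fault, Cooling}.
States satisfying AG on: {Heating}.
States satisfying ¬AG on: {Idle, Fault, Off, Cooling}.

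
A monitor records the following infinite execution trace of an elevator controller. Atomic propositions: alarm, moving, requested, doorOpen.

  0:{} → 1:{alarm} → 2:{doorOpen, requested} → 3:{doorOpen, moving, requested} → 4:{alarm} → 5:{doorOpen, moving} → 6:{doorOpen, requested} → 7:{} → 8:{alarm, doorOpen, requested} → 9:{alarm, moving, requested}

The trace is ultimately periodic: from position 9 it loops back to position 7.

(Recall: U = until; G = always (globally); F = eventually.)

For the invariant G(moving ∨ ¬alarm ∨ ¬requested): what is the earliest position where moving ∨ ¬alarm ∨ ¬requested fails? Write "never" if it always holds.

8

Check moving ∨ ¬alarm ∨ ¬requested at each position in order: 0 ✓, 1 ✓, 2 ✓, 3 ✓, 4 ✓, 5 ✓, 6 ✓, 7 ✓.
At position 8 the labels are {alarm, doorOpen, requested}, so moving ∨ ¬alarm ∨ ¬requested is false there. This is the first violation.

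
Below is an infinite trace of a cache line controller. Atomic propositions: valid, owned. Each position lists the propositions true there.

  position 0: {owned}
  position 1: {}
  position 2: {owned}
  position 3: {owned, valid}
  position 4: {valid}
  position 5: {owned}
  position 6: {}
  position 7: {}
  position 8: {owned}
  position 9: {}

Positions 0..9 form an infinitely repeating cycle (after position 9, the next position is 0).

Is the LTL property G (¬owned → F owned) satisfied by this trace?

¬owned → F owned holds at every position 0..9, and those are all positions ever visited, so G (¬owned → F owned) holds.
Positions where ¬owned holds: 1, 4, 6, 7, 9.
Check F owned at each: 1→ok, 4→ok, 6→ok, 7→ok, 9→ok.

Holds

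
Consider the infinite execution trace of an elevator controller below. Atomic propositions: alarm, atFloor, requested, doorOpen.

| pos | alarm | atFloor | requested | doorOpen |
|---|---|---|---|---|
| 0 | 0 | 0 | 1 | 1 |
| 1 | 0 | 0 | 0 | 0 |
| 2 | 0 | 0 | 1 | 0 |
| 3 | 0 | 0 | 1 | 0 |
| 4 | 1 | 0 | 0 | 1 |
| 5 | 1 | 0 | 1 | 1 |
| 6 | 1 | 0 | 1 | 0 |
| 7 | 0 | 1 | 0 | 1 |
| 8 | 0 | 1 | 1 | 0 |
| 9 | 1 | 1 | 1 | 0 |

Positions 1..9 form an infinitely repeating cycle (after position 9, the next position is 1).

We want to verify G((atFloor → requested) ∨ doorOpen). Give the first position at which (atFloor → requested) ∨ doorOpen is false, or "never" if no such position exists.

never

(atFloor → requested) ∨ doorOpen holds at every position 0..9, and those are all the positions the trace ever visits, so the invariant G((atFloor → requested) ∨ doorOpen) is never violated.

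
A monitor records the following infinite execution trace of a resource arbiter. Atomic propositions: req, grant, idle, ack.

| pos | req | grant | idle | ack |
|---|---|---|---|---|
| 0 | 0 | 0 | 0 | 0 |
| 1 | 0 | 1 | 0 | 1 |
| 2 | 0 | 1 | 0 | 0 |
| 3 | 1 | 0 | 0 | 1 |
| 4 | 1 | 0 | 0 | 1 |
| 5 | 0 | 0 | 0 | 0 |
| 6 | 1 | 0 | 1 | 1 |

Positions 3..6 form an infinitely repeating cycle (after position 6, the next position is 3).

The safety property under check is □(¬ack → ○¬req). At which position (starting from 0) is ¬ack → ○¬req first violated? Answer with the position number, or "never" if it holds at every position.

Check ¬ack → ○¬req at each position in order: 0 ✓, 1 ✓.
At position 2 the labels are {grant} and the next position 3 has {ack, req}, so ¬ack → ○¬req is false there. This is the first violation.

2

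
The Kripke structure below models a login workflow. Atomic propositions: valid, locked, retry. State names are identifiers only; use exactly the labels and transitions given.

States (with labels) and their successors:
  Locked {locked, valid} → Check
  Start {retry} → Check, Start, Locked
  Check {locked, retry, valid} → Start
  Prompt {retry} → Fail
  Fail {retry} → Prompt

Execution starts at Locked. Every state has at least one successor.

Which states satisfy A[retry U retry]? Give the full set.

{Start, Check, Prompt, Fail}

States satisfying retry: {Start, Check, Prompt, Fail}.
States satisfying A[retry U retry]: {Start, Check, Prompt, Fail}.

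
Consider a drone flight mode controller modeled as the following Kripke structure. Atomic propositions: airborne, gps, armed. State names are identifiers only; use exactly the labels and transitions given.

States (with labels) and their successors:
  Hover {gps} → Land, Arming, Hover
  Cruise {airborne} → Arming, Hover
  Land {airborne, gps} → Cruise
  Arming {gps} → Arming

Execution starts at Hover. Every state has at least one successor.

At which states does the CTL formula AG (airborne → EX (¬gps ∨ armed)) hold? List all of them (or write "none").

{Arming}

States satisfying airborne → EX (¬gps ∨ armed): {Hover, Land, Arming}.
States satisfying AG (airborne → EX (¬gps ∨ armed)): {Arming}.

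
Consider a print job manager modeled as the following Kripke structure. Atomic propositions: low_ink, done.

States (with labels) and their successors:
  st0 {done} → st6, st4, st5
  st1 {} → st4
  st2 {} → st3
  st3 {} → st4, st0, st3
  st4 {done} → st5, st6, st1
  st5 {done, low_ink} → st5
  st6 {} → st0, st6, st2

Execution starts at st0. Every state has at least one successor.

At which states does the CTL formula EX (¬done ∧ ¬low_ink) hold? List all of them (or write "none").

States satisfying ¬done ∧ ¬low_ink: {st1, st2, st3, st6}.
States satisfying EX (¬done ∧ ¬low_ink): {st0, st2, st3, st4, st6}.

{st0, st2, st3, st4, st6}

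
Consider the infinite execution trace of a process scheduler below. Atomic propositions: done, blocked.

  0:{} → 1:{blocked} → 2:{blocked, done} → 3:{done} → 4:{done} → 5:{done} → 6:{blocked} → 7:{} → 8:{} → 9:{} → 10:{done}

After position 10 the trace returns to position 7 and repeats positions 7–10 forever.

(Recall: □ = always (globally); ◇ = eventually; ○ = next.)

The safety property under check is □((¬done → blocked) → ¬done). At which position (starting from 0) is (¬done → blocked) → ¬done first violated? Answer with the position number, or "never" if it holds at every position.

Check (¬done → blocked) → ¬done at each position in order: 0 ✓, 1 ✓.
At position 2 the labels are {blocked, done}, so (¬done → blocked) → ¬done is false there. This is the first violation.

2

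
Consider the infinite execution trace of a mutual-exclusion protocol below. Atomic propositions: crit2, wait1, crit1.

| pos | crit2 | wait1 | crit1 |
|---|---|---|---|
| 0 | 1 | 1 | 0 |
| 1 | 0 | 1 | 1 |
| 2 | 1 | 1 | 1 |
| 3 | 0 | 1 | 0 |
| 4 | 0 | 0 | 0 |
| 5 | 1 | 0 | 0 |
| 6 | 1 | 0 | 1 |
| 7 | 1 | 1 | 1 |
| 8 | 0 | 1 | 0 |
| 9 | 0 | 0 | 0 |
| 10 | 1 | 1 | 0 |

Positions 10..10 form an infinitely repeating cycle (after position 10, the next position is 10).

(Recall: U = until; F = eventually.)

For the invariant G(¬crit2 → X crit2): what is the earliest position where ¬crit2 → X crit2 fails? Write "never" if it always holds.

Check ¬crit2 → X crit2 at each position in order: 0 ✓, 1 ✓, 2 ✓.
At position 3 the labels are {wait1} and the next position 4 has {}, so ¬crit2 → X crit2 is false there. This is the first violation.

3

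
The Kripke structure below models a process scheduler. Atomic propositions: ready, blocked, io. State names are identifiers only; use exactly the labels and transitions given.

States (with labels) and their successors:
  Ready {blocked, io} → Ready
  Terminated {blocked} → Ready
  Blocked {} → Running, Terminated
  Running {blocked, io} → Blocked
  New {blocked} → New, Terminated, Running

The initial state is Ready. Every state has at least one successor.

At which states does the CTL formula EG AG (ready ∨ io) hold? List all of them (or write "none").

States satisfying AG (ready ∨ io): {Ready}.
States satisfying EG AG (ready ∨ io): {Ready}.

{Ready}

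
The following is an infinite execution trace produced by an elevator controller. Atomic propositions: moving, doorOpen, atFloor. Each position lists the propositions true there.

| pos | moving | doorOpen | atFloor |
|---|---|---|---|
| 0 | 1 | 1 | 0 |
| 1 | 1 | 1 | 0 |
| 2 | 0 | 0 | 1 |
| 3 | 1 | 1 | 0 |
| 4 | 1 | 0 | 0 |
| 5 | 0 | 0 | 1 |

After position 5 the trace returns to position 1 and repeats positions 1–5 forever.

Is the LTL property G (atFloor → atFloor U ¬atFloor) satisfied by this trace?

atFloor → atFloor U ¬atFloor holds at every position 0..5, and those are all positions ever visited, so G (atFloor → atFloor U ¬atFloor) holds.
Positions where atFloor holds: 2, 5.
Check atFloor U ¬atFloor at each: 2→ok, 5→ok.

Yes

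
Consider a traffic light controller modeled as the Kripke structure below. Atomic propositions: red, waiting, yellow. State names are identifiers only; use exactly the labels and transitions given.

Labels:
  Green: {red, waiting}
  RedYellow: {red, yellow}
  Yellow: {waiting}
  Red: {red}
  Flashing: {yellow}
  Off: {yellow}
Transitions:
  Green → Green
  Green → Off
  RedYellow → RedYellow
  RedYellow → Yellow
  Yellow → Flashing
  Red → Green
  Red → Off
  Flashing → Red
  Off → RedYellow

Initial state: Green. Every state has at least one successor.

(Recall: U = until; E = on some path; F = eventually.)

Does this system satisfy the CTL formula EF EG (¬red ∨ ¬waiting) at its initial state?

States satisfying EG (¬red ∨ ¬waiting): {RedYellow, Yellow, Red, Flashing, Off}.
States satisfying EF EG (¬red ∨ ¬waiting): {Green, RedYellow, Yellow, Red, Flashing, Off}.
Some path from Green reaches a state where EG (¬red ∨ ¬waiting) holds.
Green ∈ Sat(EF EG (¬red ∨ ¬waiting)).

Satisfied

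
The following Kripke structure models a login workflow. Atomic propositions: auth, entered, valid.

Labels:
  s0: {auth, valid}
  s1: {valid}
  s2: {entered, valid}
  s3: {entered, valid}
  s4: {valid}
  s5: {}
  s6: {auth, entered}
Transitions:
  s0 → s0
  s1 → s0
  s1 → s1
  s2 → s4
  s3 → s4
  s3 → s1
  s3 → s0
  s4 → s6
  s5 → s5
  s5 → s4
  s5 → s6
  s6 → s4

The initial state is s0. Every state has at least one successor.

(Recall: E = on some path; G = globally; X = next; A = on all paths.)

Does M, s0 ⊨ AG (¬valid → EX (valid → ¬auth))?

Yes

States satisfying ¬valid → EX (valid → ¬auth): {s0, s1, s2, s3, s4, s5, s6}.
States satisfying AG (¬valid → EX (valid → ¬auth)): {s0, s1, s2, s3, s4, s5, s6}.
Every state reachable from s0 satisfies ¬valid → EX (valid → ¬auth).
s0 ∈ Sat(AG (¬valid → EX (valid → ¬auth))).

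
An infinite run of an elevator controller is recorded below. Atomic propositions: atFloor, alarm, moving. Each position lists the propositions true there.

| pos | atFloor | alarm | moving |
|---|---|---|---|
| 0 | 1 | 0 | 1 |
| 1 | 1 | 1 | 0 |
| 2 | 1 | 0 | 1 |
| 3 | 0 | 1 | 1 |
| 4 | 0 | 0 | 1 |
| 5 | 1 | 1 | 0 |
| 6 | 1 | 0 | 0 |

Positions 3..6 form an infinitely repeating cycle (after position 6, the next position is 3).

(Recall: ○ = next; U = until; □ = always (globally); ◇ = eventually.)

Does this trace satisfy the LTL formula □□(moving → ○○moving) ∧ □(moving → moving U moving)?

□(moving → ○○moving) must hold at every position from 0 onward. It fails at position 0, so □□(moving → ○○moving) is false.
moving → moving U moving holds at every position 0..6, and those are all positions ever visited, so □(moving → moving U moving) holds.
Positions where moving holds: 0, 2, 3, 4.
Check moving U moving at each: 0→ok, 2→ok, 3→ok, 4→ok.
At position 0: □□(moving → ○○moving) is false; □(moving → moving U moving) is true; so □□(moving → ○○moving) ∧ □(moving → moving U moving) is false.

No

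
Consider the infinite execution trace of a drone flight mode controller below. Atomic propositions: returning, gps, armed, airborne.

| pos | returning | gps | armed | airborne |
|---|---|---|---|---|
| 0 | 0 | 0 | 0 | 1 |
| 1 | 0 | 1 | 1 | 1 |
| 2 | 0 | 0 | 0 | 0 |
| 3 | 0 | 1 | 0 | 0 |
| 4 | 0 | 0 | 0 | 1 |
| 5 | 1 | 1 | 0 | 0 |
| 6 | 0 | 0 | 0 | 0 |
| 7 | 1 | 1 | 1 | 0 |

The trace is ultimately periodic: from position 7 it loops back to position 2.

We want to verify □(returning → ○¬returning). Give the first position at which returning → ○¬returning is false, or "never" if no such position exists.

returning → ○¬returning holds at every position 0..7, and those are all the positions the trace ever visits, so the invariant □(returning → ○¬returning) is never violated.

never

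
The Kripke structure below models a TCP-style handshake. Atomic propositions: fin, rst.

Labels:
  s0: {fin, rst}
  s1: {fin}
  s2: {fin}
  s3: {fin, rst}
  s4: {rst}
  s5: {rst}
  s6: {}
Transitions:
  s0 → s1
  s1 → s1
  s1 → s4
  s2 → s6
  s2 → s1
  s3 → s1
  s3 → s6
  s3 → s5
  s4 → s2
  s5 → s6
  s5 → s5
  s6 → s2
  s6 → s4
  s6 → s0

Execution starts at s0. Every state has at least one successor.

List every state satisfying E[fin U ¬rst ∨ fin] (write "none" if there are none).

States satisfying fin: {s0, s1, s2, s3}.
States satisfying ¬rst ∨ fin: {s0, s1, s2, s3, s6}.
States satisfying E[fin U ¬rst ∨ fin]: {s0, s1, s2, s3, s6}.

{s0, s1, s2, s3, s6}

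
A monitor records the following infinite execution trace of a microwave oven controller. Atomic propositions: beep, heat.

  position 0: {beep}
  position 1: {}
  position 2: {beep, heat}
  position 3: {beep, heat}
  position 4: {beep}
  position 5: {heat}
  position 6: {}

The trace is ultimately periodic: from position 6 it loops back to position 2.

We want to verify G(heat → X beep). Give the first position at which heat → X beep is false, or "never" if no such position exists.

5

Check heat → X beep at each position in order: 0 ✓, 1 ✓, 2 ✓, 3 ✓, 4 ✓.
At position 5 the labels are {heat} and the next position 6 has {}, so heat → X beep is false there. This is the first violation.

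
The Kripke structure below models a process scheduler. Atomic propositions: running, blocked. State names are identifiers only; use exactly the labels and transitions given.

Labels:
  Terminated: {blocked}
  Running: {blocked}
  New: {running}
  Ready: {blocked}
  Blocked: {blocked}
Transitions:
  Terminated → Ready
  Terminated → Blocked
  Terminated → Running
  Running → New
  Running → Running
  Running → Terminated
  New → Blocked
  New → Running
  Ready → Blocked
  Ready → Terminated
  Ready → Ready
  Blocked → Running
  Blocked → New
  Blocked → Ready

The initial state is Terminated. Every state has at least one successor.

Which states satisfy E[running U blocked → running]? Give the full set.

States satisfying running: {New}.
States satisfying blocked → running: {New}.
States satisfying E[running U blocked → running]: {New}.

{New}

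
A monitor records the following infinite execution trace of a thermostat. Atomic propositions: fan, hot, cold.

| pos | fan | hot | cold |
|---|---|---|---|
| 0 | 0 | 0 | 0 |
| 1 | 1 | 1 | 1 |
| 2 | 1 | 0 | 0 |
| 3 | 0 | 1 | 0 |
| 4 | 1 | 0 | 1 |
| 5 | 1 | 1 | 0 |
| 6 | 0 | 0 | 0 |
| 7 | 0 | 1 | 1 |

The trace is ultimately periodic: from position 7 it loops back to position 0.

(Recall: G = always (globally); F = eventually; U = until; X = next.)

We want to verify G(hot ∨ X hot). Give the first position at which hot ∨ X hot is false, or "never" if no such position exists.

never

hot ∨ X hot holds at every position 0..7, and those are all the positions the trace ever visits, so the invariant G(hot ∨ X hot) is never violated.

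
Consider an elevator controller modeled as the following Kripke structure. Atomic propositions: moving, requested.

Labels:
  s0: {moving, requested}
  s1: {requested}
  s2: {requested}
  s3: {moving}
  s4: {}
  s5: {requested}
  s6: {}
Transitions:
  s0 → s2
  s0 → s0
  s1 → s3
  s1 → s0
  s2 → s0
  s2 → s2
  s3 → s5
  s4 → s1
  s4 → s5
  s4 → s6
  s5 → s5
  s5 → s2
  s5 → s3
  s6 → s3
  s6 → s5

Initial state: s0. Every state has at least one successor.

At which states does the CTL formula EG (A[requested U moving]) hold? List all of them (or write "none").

{s0, s1}

States satisfying A[requested U moving]: {s0, s1, s3}.
States satisfying EG (A[requested U moving]): {s0, s1}.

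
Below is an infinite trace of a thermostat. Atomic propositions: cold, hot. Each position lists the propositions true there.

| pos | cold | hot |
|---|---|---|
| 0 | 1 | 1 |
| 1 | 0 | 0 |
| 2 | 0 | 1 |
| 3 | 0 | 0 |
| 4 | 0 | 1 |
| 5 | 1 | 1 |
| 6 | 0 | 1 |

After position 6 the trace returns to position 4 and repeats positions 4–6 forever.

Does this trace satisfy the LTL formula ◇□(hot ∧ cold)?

□(hot ∧ cold) is false at every position 0..6, so it never becomes true and ◇□(hot ∧ cold) fails.

Does not hold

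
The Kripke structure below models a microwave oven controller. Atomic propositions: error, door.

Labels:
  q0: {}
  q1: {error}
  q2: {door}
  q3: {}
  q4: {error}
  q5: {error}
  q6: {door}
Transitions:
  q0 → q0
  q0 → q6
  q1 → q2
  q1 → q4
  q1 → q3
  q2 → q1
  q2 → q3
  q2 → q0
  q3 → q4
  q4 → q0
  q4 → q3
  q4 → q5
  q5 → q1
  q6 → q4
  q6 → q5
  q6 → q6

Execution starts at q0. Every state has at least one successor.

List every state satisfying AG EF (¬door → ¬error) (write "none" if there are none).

States satisfying EF (¬door → ¬error): {q0, q1, q2, q3, q4, q5, q6}.
States satisfying AG EF (¬door → ¬error): {q0, q1, q2, q3, q4, q5, q6}.

{q0, q1, q2, q3, q4, q5, q6}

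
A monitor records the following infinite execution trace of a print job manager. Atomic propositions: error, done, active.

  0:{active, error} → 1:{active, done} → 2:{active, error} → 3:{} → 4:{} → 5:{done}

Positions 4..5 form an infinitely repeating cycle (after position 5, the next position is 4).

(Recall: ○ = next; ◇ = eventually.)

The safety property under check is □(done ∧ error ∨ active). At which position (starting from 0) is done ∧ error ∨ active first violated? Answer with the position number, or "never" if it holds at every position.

3

Check done ∧ error ∨ active at each position in order: 0 ✓, 1 ✓, 2 ✓.
At position 3 the labels are {}, so done ∧ error ∨ active is false there. This is the first violation.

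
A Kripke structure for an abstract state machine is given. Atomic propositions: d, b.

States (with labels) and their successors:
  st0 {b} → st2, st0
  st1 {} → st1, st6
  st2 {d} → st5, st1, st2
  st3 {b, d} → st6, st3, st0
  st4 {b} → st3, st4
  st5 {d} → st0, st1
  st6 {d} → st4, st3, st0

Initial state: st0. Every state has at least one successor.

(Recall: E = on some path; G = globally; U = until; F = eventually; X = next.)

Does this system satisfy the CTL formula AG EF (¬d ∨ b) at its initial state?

Yes

States satisfying EF (¬d ∨ b): {st0, st1, st2, st3, st4, st5, st6}.
States satisfying AG EF (¬d ∨ b): {st0, st1, st2, st3, st4, st5, st6}.
Every state reachable from st0 satisfies EF (¬d ∨ b).
st0 ∈ Sat(AG EF (¬d ∨ b)).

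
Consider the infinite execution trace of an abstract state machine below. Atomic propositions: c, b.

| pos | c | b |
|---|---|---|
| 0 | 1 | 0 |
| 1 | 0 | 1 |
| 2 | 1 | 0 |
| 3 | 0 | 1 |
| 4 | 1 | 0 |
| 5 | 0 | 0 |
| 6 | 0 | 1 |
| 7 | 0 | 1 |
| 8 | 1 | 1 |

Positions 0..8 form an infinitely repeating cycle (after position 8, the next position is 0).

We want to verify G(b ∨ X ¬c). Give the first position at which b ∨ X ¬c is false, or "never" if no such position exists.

never

b ∨ X ¬c holds at every position 0..8, and those are all the positions the trace ever visits, so the invariant G(b ∨ X ¬c) is never violated.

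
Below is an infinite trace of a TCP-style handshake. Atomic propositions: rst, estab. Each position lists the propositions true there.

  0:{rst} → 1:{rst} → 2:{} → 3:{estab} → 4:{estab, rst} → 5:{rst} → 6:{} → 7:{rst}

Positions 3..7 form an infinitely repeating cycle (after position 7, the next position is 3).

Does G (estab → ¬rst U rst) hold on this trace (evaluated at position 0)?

Holds

estab → ¬rst U rst holds at every position 0..7, and those are all positions ever visited, so G (estab → ¬rst U rst) holds.
Positions where estab holds: 3, 4.
Check ¬rst U rst at each: 3→ok, 4→ok.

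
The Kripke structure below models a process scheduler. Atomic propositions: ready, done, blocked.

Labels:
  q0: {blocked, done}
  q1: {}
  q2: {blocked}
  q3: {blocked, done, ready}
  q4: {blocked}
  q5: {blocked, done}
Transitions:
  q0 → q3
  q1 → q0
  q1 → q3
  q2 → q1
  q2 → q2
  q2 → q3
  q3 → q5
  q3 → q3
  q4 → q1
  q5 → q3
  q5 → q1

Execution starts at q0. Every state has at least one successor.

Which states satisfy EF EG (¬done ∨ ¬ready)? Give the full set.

{q2}

States satisfying EG (¬done ∨ ¬ready): {q2}.
States satisfying EF EG (¬done ∨ ¬ready): {q2}.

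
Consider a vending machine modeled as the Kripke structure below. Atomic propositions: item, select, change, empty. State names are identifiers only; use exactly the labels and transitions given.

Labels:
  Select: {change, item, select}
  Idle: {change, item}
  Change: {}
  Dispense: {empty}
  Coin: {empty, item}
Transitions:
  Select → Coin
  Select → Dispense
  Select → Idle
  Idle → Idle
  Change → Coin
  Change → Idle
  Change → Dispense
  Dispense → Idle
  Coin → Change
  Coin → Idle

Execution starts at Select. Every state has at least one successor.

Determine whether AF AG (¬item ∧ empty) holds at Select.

Violated

States satisfying AG (¬item ∧ empty): ∅.
States satisfying AF AG (¬item ∧ empty): ∅.
There is a path from Select along which AG (¬item ∧ empty) never holds.
Select ∉ Sat(AF AG (¬item ∧ empty)).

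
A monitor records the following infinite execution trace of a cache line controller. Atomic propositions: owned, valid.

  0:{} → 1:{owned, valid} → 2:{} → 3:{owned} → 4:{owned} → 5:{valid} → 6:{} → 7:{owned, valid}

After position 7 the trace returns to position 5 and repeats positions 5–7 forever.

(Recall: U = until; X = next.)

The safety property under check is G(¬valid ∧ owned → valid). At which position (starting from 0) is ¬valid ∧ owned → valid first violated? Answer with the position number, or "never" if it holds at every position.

3

Check ¬valid ∧ owned → valid at each position in order: 0 ✓, 1 ✓, 2 ✓.
At position 3 the labels are {owned}, so ¬valid ∧ owned → valid is false there. This is the first violation.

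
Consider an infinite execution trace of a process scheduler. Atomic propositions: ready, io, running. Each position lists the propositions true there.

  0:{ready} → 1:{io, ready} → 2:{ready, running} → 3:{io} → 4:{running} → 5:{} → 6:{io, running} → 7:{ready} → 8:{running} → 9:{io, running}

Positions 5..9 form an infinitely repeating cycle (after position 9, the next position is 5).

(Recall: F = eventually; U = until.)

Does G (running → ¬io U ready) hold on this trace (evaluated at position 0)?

running → ¬io U ready must hold at every position from 0 onward. It fails at position 4, so G (running → ¬io U ready) is false.
Positions where running holds: 2, 4, 6, 8, 9.
Check ¬io U ready at each: 2→ok, 4→fails, 6→fails, 8→fails, 9→fails.

No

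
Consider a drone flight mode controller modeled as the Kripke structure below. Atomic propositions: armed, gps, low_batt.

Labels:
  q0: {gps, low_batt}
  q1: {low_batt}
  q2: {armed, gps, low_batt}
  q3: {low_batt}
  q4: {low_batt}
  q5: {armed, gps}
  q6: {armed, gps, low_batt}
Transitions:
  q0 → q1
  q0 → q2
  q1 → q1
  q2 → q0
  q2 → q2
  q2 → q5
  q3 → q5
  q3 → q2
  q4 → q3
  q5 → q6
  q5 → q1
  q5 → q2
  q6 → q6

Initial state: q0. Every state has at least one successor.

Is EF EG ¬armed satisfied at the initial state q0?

States satisfying EG ¬armed: {q0, q1}.
States satisfying EF EG ¬armed: {q0, q1, q2, q3, q4, q5}.
Some path from q0 reaches a state where EG ¬armed holds.
q0 ∈ Sat(EF EG ¬armed).

Yes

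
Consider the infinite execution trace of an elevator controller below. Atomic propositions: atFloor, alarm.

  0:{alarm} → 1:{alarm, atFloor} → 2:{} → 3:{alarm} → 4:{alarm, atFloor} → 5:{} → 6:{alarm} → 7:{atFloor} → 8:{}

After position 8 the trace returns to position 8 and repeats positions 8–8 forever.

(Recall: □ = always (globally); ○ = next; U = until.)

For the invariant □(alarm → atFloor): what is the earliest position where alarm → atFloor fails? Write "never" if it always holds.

0

At position 0 the labels are {alarm}, so alarm → atFloor is false there. This is the first violation.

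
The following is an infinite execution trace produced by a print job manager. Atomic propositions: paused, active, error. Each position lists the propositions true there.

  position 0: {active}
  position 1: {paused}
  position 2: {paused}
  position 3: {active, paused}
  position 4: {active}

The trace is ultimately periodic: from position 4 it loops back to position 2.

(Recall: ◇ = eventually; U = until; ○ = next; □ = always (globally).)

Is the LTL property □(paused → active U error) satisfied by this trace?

Violated

paused → active U error must hold at every position from 0 onward. It fails at position 1, so □(paused → active U error) is false.
Positions where paused holds: 1, 2, 3.
Check active U error at each: 1→fails, 2→fails, 3→fails.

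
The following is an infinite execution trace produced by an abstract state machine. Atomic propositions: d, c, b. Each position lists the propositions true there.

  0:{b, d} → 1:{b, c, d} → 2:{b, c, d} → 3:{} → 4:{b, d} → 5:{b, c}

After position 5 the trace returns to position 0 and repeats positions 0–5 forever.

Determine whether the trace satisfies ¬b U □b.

No

Walking from position 0: at position 0, □b has not yet held and ¬b fails, so ¬b U □b is false.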